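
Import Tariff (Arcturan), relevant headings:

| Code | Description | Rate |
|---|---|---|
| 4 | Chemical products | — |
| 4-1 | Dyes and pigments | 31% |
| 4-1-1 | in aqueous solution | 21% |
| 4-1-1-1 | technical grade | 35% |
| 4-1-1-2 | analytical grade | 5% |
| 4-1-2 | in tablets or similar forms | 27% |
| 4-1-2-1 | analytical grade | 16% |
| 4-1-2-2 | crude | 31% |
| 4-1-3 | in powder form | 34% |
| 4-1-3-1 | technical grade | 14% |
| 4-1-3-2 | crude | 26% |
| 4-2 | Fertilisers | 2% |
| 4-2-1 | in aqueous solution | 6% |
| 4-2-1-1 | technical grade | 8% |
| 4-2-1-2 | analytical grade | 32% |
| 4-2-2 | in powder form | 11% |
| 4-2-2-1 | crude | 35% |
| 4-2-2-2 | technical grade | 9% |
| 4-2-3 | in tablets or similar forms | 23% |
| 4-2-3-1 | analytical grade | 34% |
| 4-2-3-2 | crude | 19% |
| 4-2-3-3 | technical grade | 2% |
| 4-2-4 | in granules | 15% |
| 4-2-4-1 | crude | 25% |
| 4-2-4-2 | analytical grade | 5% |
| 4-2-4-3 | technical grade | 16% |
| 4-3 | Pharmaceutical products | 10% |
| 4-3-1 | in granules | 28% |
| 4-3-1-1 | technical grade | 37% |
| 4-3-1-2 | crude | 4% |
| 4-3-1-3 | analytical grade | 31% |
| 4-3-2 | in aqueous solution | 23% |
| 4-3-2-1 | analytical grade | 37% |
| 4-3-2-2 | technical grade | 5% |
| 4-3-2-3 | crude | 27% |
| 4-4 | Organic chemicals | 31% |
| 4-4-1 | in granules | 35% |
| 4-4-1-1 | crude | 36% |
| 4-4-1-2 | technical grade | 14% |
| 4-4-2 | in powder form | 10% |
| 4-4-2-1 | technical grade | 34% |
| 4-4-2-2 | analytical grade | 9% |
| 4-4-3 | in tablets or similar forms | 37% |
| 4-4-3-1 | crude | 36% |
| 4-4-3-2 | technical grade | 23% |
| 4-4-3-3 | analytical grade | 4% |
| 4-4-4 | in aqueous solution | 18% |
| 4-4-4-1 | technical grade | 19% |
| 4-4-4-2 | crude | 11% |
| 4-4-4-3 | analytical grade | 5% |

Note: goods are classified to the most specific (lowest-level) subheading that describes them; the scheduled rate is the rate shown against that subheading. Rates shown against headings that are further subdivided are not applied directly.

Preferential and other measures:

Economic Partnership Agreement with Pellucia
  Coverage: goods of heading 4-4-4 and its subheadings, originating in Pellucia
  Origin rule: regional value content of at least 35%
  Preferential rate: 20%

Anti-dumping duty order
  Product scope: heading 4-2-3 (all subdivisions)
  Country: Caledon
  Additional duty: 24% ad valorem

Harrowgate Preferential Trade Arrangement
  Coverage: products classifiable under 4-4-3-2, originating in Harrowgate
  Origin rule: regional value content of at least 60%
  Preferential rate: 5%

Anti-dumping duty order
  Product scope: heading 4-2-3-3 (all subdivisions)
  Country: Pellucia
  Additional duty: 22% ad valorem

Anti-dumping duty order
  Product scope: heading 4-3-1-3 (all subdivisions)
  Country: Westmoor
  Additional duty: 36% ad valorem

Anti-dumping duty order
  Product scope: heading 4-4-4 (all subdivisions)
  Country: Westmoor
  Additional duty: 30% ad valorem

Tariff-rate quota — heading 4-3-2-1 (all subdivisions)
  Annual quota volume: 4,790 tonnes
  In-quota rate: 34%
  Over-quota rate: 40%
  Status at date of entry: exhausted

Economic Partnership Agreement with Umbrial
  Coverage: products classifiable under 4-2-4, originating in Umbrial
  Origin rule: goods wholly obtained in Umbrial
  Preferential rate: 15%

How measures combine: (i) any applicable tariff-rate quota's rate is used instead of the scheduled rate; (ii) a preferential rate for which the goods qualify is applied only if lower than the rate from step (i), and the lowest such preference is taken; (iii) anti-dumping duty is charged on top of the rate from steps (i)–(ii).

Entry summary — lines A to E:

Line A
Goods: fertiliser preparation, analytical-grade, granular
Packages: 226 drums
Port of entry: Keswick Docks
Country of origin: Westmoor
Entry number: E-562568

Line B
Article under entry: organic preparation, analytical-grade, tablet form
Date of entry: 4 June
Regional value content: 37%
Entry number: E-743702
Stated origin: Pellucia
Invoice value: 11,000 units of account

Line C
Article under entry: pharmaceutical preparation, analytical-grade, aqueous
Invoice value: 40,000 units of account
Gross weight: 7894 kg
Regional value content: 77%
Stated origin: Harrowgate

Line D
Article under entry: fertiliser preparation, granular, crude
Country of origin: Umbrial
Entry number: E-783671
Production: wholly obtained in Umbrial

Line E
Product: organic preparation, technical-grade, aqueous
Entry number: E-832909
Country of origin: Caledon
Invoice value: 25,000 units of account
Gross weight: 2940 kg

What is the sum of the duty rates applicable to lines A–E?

Line A: fertiliser → 4-2; granular → 4-2-4; analytical-grade → 4-2-4-2. Scheduled 5%. No special measure applies. → 5%.
Line B: organic → 4-4; tablet form → 4-4-3; analytical-grade → 4-4-3-3. Scheduled 4%. Pellucia agreement on 4-4-4: 4-4-3-3 not covered. → 4%.
Line C: pharmaceutical → 4-3; aqueous → 4-3-2; analytical-grade → 4-3-2-1. Scheduled 37%. quota on 4-3-2-1 exhausted → over-quota 40%; Harrowgate agreement on 4-4-3-2: 4-3-2-1 not covered. → 40%.
Line D: fertiliser → 4-2; granular → 4-2-4; crude → 4-2-4-1. Scheduled 25%. Umbrial agreement on 4-2-4: wholly obtained → 15% available; preferential 15%. → 15%.
Line E: organic → 4-4; aqueous → 4-4-4; technical-grade → 4-4-4-1. Scheduled 19%. No special measure applies. → 19%.
Sum: 5% + 4% + 40% + 15% + 19% = 83%.

83%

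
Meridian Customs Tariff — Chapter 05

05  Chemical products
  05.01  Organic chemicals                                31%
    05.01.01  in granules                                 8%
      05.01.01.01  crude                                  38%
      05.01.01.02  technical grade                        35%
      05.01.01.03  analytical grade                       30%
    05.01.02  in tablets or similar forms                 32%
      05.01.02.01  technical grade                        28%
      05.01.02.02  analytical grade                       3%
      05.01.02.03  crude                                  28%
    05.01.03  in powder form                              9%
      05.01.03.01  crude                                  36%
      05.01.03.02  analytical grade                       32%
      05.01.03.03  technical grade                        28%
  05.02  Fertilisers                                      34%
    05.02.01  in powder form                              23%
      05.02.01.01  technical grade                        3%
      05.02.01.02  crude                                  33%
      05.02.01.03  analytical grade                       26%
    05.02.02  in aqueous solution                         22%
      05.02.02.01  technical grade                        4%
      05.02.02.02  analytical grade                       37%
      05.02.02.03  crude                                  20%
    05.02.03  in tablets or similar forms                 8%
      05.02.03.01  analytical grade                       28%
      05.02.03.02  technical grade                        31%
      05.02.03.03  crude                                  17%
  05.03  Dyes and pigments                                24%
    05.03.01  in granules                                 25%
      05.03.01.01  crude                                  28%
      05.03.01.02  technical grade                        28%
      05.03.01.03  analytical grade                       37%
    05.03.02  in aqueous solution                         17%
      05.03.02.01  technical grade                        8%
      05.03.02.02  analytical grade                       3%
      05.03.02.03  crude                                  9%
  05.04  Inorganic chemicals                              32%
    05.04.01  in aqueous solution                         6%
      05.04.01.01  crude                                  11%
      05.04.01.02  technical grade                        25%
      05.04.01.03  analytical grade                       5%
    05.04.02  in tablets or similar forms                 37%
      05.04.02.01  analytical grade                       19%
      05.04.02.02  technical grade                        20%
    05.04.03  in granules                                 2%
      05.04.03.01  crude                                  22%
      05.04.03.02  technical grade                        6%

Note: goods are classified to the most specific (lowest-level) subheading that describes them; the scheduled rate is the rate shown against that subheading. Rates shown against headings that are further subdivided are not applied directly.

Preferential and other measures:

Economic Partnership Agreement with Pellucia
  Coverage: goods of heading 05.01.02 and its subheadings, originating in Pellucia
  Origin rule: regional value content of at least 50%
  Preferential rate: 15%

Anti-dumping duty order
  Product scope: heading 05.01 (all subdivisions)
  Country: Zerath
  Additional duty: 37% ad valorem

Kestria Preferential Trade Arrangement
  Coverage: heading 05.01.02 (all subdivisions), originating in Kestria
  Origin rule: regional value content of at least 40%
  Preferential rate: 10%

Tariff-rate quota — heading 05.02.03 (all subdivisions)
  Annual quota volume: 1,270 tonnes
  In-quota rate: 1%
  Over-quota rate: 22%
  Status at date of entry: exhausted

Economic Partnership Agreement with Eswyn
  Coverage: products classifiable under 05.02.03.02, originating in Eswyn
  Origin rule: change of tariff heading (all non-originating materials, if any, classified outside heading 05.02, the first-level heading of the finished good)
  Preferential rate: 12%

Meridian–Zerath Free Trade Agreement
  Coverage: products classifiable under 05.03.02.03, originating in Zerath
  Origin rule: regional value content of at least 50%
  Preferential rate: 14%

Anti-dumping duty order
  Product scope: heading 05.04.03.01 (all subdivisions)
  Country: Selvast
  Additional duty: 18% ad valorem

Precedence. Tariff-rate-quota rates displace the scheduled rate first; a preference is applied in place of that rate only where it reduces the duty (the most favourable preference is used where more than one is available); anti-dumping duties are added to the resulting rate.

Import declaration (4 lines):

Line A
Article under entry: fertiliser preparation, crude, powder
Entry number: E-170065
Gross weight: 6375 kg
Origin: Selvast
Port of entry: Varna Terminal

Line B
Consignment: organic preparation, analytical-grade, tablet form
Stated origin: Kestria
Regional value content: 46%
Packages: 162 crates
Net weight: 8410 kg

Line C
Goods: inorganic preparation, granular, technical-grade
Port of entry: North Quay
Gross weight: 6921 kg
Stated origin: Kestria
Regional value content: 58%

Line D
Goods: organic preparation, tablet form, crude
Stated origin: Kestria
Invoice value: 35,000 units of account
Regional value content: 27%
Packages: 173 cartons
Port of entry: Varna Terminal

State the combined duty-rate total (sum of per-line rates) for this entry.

Line A: fertiliser → 05.02; powder → 05.02.01; crude → 05.02.01.02. Scheduled 33%. No special measure applies. → 33%.
Line B: organic → 05.01; tablet form → 05.01.02; analytical-grade → 05.01.02.02. Scheduled 3%. Kestria agreement on 05.01.02: RVC ≥ 40% → 10% available; preference 10% not lower than 3% → no reduction. → 3%.
Line C: inorganic → 05.04; granular → 05.04.03; technical-grade → 05.04.03.02. Scheduled 6%. Kestria agreement on 05.01.02: 05.04.03.02 not covered. → 6%.
Line D: organic → 05.01; tablet form → 05.01.02; crude → 05.01.02.03. Scheduled 28%. Kestria agreement on 05.01.02: RVC < 40%. → 28%.
Sum: 33% + 3% + 6% + 28% = 70%.

70%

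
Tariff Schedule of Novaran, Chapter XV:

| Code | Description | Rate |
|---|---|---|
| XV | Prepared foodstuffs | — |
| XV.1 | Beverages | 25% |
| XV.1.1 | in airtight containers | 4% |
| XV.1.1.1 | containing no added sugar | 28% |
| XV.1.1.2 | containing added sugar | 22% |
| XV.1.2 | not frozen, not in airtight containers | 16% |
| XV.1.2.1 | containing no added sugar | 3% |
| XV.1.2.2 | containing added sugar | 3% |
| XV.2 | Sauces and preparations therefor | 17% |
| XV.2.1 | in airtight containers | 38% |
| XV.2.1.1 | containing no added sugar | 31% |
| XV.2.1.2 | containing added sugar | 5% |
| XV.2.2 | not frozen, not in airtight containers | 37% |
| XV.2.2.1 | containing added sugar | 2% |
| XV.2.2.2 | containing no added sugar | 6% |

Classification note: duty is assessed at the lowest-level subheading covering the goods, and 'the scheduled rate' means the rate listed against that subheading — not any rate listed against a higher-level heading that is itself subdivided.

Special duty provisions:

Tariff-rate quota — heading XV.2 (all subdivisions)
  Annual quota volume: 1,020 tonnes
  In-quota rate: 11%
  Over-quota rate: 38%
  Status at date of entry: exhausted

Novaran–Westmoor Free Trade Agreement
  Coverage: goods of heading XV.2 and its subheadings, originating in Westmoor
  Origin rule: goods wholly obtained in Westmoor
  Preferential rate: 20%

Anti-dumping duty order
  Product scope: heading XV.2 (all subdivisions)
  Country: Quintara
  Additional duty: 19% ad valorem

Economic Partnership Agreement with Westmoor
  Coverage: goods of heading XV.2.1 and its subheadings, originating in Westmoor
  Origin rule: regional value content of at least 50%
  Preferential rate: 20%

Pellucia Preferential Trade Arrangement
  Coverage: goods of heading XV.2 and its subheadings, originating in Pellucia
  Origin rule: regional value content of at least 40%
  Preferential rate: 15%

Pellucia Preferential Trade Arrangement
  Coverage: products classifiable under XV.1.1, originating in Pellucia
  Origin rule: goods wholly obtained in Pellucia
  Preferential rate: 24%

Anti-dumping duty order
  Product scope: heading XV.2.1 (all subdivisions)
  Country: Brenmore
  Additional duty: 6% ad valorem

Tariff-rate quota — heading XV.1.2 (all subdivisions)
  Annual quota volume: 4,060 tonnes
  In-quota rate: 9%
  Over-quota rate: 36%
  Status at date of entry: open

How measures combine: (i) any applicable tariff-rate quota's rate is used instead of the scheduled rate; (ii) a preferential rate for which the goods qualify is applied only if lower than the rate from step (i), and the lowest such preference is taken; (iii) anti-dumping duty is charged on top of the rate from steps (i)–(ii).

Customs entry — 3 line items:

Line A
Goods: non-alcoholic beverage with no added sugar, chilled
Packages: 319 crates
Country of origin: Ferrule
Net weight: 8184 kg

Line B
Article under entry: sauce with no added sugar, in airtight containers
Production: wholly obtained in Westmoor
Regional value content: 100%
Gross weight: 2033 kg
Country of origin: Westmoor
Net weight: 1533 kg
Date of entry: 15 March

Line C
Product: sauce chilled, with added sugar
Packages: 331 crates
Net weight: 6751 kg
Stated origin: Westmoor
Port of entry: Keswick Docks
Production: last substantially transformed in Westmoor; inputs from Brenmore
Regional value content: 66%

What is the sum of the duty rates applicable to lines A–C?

67%

Line A: non-alcoholic beverage → XV.1; chilled → XV.1.2; with no added sugar → XV.1.2.1. Scheduled 3%. quota on XV.1.2 open → in-quota 9%. → 9%.
Line B: sauce → XV.2; in airtight containers → XV.2.1; with no added sugar → XV.2.1.1. Scheduled 31%. quota on XV.2 exhausted → over-quota 38%; Westmoor agreement on XV.2: wholly obtained → 20% available; Westmoor agreement on XV.2.1: RVC ≥ 50% → 20% available; preferential 20%. → 20%.
Line C: sauce → XV.2; chilled → XV.2.2; with added sugar → XV.2.2.1. Scheduled 2%. quota on XV.2 exhausted → over-quota 38%; Westmoor agreement on XV.2: not wholly obtained; Westmoor agreement on XV.2.1: XV.2.2.1 not covered. → 38%.
Sum: 9% + 20% + 38% = 67%.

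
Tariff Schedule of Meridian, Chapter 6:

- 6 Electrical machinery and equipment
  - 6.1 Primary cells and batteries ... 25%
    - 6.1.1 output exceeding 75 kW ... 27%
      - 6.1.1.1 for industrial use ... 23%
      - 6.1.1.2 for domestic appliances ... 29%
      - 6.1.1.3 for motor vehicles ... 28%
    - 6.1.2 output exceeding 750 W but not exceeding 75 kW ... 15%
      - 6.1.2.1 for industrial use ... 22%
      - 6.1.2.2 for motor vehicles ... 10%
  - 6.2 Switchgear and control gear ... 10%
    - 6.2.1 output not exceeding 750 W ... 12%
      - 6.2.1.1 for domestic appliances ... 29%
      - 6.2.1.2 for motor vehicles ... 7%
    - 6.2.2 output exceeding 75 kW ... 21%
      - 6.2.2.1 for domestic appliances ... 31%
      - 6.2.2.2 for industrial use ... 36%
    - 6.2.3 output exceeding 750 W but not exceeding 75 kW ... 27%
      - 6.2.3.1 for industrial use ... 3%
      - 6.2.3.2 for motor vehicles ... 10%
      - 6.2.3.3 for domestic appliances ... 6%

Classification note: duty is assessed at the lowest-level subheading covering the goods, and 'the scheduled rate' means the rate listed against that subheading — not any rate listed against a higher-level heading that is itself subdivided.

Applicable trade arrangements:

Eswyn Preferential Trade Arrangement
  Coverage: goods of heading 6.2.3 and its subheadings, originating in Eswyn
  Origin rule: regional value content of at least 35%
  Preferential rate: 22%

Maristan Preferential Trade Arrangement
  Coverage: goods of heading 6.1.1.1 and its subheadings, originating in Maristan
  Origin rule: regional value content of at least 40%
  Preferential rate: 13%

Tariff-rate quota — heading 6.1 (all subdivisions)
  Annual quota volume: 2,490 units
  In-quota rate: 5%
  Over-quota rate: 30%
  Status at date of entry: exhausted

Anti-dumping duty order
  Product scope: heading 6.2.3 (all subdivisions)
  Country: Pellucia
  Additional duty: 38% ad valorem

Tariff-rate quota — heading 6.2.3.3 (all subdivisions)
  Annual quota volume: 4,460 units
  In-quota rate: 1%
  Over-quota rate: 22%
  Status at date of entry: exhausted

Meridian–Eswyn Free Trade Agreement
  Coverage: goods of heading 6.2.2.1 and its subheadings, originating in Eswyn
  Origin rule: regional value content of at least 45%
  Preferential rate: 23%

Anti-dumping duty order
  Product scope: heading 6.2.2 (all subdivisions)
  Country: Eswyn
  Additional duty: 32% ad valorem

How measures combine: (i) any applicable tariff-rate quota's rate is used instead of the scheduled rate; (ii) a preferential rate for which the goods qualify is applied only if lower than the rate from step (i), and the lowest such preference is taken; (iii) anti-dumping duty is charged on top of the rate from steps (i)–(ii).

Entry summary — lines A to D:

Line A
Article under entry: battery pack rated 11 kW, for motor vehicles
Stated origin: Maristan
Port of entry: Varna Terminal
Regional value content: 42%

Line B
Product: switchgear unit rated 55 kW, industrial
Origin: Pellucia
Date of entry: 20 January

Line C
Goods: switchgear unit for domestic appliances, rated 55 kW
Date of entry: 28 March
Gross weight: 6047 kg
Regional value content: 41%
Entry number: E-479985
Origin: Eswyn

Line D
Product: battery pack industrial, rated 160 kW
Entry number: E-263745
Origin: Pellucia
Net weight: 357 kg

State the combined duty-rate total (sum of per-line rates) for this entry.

Line A: battery pack → 6.1; rated 11 kW → 6.1.2; for motor vehicles → 6.1.2.2. Scheduled 10%. quota on 6.1 exhausted → over-quota 30%; Maristan agreement on 6.1.1.1: 6.1.2.2 not covered. → 30%.
Line B: switchgear unit → 6.2; rated 55 kW → 6.2.3; industrial → 6.2.3.1. Scheduled 3%. anti-dumping (Pellucia, 6.2.3): +38%; total 3% + 38% = 41%. → 41%.
Line C: switchgear unit → 6.2; rated 55 kW → 6.2.3; for domestic appliances → 6.2.3.3. Scheduled 6%. quota on 6.2.3.3 exhausted → over-quota 22%; Eswyn agreement on 6.2.3: RVC ≥ 35% → 22% available; Eswyn agreement on 6.2.2.1: 6.2.3.3 not covered; preference 22% not lower than 22% → no reduction. → 22%.
Line D: battery pack → 6.1; rated 160 kW → 6.1.1; industrial → 6.1.1.1. Scheduled 23%. quota on 6.1 exhausted → over-quota 30%. → 30%.
Sum: 30% + 41% + 22% + 30% = 123%.

123%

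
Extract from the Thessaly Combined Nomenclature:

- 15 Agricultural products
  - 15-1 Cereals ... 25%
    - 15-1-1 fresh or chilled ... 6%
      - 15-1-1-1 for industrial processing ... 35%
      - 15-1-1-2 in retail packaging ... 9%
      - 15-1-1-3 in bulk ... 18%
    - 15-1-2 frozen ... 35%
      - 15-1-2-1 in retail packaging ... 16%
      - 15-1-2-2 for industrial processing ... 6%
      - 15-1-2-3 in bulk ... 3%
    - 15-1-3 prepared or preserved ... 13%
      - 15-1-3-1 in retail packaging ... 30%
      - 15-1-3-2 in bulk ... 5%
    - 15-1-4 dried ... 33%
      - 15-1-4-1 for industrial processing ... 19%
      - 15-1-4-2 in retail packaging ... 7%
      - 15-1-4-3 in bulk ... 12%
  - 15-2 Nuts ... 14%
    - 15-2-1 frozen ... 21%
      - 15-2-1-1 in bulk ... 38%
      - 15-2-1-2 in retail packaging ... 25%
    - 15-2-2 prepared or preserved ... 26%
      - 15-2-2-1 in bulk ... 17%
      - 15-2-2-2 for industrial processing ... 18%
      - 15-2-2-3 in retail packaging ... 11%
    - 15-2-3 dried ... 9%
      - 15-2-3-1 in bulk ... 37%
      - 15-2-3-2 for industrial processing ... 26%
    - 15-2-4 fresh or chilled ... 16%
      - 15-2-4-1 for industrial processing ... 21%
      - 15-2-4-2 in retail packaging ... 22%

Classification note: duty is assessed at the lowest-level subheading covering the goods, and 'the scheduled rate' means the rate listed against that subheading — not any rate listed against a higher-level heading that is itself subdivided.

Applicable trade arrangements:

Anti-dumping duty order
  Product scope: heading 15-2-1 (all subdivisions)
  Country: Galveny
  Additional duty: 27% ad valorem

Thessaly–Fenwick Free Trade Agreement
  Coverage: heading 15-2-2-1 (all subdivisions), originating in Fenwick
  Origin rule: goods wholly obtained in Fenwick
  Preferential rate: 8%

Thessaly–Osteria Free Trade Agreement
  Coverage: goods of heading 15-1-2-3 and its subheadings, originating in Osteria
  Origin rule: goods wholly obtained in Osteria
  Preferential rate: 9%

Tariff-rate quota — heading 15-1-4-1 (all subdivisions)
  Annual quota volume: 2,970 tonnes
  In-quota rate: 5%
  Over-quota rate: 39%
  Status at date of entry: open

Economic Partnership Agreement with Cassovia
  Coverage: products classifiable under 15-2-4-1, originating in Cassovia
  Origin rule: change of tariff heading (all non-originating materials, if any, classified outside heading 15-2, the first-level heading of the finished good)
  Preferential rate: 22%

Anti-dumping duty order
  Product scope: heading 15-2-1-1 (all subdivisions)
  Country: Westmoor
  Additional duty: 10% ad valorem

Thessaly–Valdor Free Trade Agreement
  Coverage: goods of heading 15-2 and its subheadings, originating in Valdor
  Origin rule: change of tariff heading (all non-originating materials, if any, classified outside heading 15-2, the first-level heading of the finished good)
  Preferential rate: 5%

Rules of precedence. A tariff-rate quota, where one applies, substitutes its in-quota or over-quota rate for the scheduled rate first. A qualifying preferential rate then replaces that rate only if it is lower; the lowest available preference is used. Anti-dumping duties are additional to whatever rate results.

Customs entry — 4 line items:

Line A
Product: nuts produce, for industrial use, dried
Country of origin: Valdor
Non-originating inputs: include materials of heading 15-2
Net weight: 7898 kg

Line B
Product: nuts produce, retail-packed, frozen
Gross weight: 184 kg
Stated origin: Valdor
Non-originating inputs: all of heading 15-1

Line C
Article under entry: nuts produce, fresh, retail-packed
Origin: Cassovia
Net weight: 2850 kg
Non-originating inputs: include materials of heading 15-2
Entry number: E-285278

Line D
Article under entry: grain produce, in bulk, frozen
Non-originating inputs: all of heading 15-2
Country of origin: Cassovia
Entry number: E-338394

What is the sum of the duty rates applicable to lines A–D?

56%

Line A: nuts → 15-2; dried → 15-2-3; for industrial use → 15-2-3-2. Scheduled 26%. Valdor agreement on 15-2: CTH not met. → 26%.
Line B: nuts → 15-2; frozen → 15-2-1; retail-packed → 15-2-1-2. Scheduled 25%. Valdor agreement on 15-2: CTH met → 5% available; preferential 5%. → 5%.
Line C: nuts → 15-2; fresh → 15-2-4; retail-packed → 15-2-4-2. Scheduled 22%. Cassovia agreement on 15-2-4-1: 15-2-4-2 not covered. → 22%.
Line D: grain → 15-1; frozen → 15-1-2; in bulk → 15-1-2-3. Scheduled 3%. Cassovia agreement on 15-2-4-1: 15-1-2-3 not covered. → 3%.
Sum: 26% + 5% + 22% + 3% = 56%.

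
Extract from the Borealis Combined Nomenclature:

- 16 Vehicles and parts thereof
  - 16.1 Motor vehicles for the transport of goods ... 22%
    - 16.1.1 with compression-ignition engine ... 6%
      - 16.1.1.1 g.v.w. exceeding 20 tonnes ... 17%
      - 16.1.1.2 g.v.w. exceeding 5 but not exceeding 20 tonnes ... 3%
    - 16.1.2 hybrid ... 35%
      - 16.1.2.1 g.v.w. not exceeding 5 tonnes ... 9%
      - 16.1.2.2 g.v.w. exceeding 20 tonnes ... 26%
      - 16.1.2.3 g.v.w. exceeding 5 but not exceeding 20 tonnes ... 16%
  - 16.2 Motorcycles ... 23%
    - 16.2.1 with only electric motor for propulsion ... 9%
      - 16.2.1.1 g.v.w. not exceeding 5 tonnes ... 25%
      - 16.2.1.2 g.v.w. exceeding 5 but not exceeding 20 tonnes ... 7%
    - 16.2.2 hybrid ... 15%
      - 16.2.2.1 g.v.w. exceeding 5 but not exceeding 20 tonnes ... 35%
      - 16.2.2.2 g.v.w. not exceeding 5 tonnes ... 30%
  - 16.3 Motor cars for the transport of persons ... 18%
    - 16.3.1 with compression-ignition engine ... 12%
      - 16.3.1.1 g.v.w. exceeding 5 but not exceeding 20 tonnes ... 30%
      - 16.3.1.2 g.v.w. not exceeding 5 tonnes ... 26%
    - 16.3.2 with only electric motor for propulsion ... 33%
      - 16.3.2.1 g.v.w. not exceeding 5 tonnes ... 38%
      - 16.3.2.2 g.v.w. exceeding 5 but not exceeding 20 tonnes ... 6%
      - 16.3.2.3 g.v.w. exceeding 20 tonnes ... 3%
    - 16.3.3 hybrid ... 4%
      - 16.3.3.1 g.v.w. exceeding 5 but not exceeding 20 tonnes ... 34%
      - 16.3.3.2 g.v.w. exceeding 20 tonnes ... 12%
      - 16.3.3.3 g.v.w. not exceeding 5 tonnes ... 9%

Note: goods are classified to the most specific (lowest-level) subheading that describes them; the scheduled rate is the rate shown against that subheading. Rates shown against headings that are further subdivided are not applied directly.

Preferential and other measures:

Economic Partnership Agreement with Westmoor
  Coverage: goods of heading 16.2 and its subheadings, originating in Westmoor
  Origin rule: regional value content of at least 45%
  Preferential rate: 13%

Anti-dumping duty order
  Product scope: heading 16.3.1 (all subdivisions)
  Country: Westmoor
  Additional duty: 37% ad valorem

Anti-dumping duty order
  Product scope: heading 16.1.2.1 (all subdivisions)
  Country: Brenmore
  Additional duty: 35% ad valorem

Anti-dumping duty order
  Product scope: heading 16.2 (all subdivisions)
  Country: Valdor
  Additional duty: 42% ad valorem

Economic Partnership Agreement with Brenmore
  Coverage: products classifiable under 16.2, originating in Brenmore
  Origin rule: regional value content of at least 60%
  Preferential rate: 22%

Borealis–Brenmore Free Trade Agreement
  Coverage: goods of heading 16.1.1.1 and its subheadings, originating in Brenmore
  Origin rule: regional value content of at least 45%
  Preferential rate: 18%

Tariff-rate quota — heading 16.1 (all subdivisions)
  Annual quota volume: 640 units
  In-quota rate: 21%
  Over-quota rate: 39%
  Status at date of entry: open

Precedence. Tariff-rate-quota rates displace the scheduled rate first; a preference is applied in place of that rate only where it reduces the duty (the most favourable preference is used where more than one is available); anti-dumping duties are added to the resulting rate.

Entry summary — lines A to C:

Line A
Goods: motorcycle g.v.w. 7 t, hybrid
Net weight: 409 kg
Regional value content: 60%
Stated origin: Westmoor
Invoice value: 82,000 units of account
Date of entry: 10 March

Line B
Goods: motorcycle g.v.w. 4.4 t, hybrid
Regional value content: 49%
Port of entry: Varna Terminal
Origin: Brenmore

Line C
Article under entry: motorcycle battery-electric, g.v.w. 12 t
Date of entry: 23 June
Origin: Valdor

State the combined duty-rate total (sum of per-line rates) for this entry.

92%

Line A: motorcycle → 16.2; hybrid → 16.2.2; g.v.w. 7 t → 16.2.2.1. Scheduled 35%. Westmoor agreement on 16.2: RVC ≥ 45% → 13% available; preferential 13%. → 13%.
Line B: motorcycle → 16.2; hybrid → 16.2.2; g.v.w. 4.4 t → 16.2.2.2. Scheduled 30%. Brenmore agreement on 16.2: RVC < 60%; Brenmore agreement on 16.1.1.1: 16.2.2.2 not covered. → 30%.
Line C: motorcycle → 16.2; battery-electric → 16.2.1; g.v.w. 12 t → 16.2.1.2. Scheduled 7%. anti-dumping (Valdor, 16.2): +42%; total 7% + 42% = 49%. → 49%.
Sum: 13% + 30% + 49% = 92%.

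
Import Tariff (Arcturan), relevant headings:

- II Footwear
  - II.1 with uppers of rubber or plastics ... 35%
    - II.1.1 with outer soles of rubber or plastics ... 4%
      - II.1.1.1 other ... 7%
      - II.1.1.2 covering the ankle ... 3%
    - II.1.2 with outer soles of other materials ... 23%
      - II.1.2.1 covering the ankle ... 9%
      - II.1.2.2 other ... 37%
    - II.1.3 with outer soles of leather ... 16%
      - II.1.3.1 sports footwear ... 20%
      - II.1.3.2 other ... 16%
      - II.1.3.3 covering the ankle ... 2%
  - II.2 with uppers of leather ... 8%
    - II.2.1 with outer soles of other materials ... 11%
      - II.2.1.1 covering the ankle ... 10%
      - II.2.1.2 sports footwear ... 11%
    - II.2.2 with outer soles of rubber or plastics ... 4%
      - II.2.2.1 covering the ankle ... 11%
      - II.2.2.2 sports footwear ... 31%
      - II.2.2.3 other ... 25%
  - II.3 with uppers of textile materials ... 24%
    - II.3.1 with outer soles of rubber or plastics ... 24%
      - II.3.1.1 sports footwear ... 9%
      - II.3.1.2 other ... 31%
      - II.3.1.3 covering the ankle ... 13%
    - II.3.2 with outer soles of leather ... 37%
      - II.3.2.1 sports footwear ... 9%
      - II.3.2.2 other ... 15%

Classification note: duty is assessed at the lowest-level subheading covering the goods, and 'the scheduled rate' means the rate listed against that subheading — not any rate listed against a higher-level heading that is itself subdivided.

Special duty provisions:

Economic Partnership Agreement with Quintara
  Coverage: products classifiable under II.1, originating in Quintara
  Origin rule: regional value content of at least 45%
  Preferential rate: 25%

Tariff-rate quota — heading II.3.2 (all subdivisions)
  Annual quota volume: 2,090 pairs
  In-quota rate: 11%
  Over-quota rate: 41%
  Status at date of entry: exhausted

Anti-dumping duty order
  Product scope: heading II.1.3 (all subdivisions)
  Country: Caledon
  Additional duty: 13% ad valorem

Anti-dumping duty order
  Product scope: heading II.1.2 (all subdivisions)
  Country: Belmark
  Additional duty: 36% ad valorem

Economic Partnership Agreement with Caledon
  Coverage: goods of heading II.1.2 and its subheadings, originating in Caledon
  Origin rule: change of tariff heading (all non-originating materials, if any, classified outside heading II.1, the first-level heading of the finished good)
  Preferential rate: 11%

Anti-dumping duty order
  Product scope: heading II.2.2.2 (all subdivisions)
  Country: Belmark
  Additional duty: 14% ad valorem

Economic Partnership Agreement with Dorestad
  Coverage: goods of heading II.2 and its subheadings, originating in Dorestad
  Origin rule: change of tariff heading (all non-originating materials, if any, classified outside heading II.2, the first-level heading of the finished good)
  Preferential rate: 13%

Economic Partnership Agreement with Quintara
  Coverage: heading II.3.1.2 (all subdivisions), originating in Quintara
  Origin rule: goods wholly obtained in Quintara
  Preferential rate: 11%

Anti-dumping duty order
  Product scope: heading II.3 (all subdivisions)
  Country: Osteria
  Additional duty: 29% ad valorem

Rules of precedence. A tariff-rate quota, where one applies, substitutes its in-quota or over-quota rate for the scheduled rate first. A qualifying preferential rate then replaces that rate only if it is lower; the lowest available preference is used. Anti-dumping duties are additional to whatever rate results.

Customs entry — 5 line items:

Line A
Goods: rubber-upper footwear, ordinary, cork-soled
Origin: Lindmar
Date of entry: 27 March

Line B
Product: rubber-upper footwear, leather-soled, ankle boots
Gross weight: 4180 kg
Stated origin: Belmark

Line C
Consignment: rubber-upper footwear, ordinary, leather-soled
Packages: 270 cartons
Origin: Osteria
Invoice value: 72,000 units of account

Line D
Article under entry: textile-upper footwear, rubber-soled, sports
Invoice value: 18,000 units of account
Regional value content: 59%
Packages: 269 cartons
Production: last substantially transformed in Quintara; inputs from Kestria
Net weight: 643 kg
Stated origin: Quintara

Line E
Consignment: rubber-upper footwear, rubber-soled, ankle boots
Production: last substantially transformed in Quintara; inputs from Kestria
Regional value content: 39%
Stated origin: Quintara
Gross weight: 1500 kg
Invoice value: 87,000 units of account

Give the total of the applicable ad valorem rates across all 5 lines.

67%

Line A: rubber-upper → II.1; cork-soled → II.1.2; ordinary → II.1.2.2. Scheduled 37%. No special measure applies. → 37%.
Line B: rubber-upper → II.1; leather-soled → II.1.3; ankle boots → II.1.3.3. Scheduled 2%. No special measure applies. → 2%.
Line C: rubber-upper → II.1; leather-soled → II.1.3; ordinary → II.1.3.2. Scheduled 16%. No special measure applies. → 16%.
Line D: textile-upper → II.3; rubber-soled → II.3.1; sports → II.3.1.1. Scheduled 9%. Quintara agreement on II.1: II.3.1.1 not covered; Quintara agreement on II.3.1.2: II.3.1.1 not covered. → 9%.
Line E: rubber-upper → II.1; rubber-soled → II.1.1; ankle boots → II.1.1.2. Scheduled 3%. Quintara agreement on II.1: RVC < 45%; Quintara agreement on II.3.1.2: II.1.1.2 not covered. → 3%.
Sum: 37% + 2% + 16% + 9% + 3% = 67%.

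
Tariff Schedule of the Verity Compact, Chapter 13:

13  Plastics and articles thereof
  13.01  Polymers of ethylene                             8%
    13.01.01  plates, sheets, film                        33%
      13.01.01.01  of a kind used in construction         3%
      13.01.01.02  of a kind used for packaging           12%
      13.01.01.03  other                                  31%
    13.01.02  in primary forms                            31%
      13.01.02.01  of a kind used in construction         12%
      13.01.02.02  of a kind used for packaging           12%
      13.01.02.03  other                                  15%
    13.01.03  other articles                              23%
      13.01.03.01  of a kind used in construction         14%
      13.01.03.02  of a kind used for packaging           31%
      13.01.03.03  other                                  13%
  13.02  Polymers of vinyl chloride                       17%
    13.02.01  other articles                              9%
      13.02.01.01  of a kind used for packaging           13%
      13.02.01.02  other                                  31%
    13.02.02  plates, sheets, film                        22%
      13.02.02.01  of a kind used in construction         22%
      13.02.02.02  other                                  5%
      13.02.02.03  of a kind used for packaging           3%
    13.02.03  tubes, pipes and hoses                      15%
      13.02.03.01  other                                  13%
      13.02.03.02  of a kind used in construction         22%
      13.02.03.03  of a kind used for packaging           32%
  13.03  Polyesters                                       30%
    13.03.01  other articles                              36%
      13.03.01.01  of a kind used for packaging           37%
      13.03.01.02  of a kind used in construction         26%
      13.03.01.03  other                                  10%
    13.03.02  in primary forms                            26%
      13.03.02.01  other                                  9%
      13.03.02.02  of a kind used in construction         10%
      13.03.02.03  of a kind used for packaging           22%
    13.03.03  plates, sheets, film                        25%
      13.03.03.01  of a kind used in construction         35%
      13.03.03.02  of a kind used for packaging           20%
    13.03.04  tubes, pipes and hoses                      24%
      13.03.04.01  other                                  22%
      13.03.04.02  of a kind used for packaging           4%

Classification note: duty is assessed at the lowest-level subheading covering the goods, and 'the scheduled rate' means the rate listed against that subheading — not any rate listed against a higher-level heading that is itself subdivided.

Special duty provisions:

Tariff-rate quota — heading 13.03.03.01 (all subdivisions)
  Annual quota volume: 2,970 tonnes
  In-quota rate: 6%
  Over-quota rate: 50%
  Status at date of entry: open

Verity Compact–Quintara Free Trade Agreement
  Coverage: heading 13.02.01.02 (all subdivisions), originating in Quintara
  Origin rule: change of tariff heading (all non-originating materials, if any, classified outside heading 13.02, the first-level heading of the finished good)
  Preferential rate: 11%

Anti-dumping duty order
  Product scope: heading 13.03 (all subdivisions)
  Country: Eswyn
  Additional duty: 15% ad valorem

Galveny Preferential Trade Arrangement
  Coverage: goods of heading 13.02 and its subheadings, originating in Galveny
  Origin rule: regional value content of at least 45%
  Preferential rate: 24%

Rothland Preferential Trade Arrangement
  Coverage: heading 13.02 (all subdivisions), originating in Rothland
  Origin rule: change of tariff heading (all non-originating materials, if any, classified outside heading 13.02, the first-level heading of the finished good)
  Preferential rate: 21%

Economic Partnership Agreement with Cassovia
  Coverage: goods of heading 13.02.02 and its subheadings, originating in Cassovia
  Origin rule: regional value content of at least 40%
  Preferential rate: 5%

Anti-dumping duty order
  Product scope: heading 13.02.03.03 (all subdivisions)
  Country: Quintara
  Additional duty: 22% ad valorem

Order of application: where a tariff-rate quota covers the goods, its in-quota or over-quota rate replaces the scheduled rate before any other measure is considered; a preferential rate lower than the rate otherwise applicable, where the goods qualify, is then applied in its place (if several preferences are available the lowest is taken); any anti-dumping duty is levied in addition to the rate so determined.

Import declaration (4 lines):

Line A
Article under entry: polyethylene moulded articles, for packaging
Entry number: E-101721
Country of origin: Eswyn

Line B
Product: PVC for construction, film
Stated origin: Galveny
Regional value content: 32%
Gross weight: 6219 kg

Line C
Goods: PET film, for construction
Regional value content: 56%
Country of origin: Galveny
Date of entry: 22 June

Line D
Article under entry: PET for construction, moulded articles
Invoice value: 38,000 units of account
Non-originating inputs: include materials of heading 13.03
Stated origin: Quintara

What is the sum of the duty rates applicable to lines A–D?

85%

Line A: polyethylene → 13.01; moulded articles → 13.01.03; for packaging → 13.01.03.02. Scheduled 31%. No special measure applies. → 31%.
Line B: PVC → 13.02; film → 13.02.02; for construction → 13.02.02.01. Scheduled 22%. Galveny agreement on 13.02: RVC < 45%. → 22%.
Line C: PET → 13.03; film → 13.03.03; for construction → 13.03.03.01. Scheduled 35%. quota on 13.03.03.01 open → in-quota 6%; Galveny agreement on 13.02: 13.03.03.01 not covered. → 6%.
Line D: PET → 13.03; moulded articles → 13.03.01; for construction → 13.03.01.02. Scheduled 26%. Quintara agreement on 13.02.01.02: 13.03.01.02 not covered. → 26%.
Sum: 31% + 22% + 6% + 26% = 85%.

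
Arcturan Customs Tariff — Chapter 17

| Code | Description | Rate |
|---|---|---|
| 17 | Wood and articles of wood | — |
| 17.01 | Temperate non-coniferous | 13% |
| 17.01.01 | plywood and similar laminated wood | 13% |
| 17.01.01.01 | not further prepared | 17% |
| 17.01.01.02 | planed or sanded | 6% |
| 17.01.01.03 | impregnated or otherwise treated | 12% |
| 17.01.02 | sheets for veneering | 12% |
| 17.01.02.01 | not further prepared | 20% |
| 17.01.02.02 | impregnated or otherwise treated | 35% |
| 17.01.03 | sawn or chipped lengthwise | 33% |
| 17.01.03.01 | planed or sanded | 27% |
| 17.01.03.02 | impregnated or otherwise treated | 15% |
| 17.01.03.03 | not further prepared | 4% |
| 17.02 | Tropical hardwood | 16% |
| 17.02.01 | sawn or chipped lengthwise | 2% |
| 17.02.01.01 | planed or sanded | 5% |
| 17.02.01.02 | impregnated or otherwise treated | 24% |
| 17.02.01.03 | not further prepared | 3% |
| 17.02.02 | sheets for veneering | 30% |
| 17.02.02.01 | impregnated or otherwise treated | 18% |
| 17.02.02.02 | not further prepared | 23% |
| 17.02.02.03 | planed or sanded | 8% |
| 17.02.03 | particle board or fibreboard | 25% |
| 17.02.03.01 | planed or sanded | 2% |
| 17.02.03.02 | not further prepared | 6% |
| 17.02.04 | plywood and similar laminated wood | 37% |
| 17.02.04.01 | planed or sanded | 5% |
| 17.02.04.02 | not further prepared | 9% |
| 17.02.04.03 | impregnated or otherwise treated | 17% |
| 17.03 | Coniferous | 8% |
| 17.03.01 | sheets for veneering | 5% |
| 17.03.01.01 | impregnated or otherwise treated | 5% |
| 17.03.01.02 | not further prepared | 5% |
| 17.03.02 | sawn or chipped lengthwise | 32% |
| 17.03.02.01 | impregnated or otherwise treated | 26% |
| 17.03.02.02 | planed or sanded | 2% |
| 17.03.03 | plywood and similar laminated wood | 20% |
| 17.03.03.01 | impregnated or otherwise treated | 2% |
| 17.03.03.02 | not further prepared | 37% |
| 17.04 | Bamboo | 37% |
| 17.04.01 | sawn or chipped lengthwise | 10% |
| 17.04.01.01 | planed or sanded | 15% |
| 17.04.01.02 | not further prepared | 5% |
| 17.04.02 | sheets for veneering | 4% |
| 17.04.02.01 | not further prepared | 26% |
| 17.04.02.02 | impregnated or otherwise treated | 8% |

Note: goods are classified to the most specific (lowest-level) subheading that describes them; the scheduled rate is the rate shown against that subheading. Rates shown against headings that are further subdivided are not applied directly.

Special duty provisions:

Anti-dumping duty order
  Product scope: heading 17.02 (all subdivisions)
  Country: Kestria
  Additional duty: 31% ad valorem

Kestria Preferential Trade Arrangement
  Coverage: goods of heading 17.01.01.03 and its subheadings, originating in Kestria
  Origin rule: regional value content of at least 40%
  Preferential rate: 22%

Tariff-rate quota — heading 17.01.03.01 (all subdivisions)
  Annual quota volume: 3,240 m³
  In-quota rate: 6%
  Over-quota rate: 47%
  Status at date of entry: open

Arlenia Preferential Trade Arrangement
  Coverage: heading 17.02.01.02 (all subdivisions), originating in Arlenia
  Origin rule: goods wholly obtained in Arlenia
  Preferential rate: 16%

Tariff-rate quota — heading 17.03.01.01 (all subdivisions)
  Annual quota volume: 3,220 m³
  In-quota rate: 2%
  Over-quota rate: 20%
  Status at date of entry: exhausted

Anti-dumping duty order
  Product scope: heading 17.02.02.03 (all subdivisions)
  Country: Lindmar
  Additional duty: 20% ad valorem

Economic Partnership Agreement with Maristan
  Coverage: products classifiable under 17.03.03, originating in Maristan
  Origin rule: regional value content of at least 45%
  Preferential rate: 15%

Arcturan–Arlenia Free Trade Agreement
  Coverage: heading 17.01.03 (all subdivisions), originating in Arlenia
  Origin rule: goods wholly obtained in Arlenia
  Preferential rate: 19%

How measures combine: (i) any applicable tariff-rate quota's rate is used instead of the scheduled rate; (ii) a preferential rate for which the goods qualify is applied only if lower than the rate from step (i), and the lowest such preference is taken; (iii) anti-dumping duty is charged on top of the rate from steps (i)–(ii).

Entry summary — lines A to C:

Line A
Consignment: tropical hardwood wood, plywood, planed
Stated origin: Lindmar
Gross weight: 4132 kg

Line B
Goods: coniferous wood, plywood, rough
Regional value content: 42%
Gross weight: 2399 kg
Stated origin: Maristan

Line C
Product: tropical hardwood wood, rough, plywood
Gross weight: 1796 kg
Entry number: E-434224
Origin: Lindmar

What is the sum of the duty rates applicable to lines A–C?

51%

Line A: tropical hardwood → 17.02; plywood → 17.02.04; planed → 17.02.04.01. Scheduled 5%. No special measure applies. → 5%.
Line B: coniferous → 17.03; plywood → 17.03.03; rough → 17.03.03.02. Scheduled 37%. Maristan agreement on 17.03.03: RVC < 45%. → 37%.
Line C: tropical hardwood → 17.02; plywood → 17.02.04; rough → 17.02.04.02. Scheduled 9%. No special measure applies. → 9%.
Sum: 5% + 37% + 9% = 51%.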